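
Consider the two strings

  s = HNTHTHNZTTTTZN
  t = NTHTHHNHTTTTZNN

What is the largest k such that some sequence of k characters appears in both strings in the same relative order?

Pick N (s #2, t #1), T (s #3, t #2), H (s #4, t #3), T (s #5, t #4), H (s #6, t #6), N (s #7, t #7), T (s #9, t #9), T (s #10, t #10), T (s #11, t #11), T (s #12, t #12), Z (s #13, t #13), N (s #14, t #15); all 12 characters appear in both, in order, and the DP table's final entry dp[14][15] is also 12, so no common subsequence is longer.

12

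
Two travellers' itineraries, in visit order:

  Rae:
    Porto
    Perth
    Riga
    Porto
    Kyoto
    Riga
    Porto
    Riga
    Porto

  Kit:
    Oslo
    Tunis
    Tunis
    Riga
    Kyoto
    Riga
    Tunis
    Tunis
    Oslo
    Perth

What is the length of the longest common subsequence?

3

Taking Riga (Rae #3, Kit #4) → Kyoto (Rae #5, Kit #5) → Riga (Rae #6, Kit #6) gives a common subsequence of length 3, and the DP table's final entry dp[9][10] is also 3, so no common subsequence is longer.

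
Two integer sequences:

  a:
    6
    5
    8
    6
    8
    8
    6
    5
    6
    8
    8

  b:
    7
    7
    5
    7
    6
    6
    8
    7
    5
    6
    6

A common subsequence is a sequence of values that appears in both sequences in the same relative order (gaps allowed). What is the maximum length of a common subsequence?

Match 6 at a[1]=b[5]; then 6 at a[4]=b[6]; then 8 at a[5]=b[7]; then 6 at a[7]=b[10]; then 6 at a[9]=b[11] — 5 values in the same relative order in both. The LCS DP gives dp[11][11] = 5, so this is optimal.

5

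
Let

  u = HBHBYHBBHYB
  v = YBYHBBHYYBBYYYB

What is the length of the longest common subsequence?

Match H (u #1, v #4), then B (u #2, v #6), then H (u #3, v #7), then Y (u #5, v #9), then B (u #7, v #10), then B (u #8, v #11), then Y (u #10, v #14), then B (u #11, v #15) — 8 characters in the same relative order in both. Since dp[11][15] = 8, nothing longer is possible.

8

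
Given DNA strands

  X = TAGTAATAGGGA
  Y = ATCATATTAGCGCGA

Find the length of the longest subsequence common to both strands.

Match T [1,2]; then A [2,4]; then T [4,5]; then A [5,6]; then T [7,8]; then A [8,9]; then G [9,10]; then G [10,12]; then G [11,14]; then A [12,15] — 10 bases in the same relative order in both, and the DP table's final entry dp[12][15] is also 10, so no common subsequence is longer.

10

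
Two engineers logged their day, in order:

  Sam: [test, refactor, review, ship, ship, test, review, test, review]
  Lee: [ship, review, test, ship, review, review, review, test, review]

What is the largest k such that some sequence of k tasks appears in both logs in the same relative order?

One common subsequence of length 5: test at Sam[1]=Lee[3] → review at Sam[3]=Lee[6] → review at Sam[7]=Lee[7] → test at Sam[8]=Lee[8] → review at Sam[9]=Lee[9]. The LCS DP gives dp[9][9] = 5, so this is optimal.

5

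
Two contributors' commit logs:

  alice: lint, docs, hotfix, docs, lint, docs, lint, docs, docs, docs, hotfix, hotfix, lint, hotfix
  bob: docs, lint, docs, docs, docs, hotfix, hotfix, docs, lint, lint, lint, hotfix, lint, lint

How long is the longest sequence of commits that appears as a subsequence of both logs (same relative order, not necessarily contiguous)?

Taking docs at alice[6]=bob[1], then lint at alice[7]=bob[2], then docs at alice[8]=bob[3], then docs at alice[9]=bob[4], then docs at alice[10]=bob[5], then hotfix at alice[11]=bob[6], then hotfix at alice[12]=bob[7], then lint at alice[13]=bob[11], then hotfix at alice[14]=bob[12] gives a common subsequence of length 9, and the DP table's final entry dp[14][14] is also 9, so no common subsequence is longer.

9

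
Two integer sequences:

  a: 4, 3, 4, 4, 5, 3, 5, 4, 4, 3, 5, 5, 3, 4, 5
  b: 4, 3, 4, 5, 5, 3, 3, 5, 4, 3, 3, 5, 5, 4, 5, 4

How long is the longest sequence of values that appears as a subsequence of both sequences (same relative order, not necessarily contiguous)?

Taking 4 [1,1]; then 3 [2,2]; then 4 [3,3]; then 5 [5,5]; then 3 [6,7]; then 5 [7,8]; then 4 [8,9]; then 3 [10,11]; then 5 [11,12]; then 5 [12,13]; then 4 [14,14]; then 5 [15,15] gives a common subsequence of length 12. dp[15][16] = 12 confirms this is the maximum.

12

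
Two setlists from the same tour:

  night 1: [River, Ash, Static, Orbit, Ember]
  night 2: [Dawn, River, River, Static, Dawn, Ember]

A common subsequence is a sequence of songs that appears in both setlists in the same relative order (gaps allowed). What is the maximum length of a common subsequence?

3

Taking River (night 1 #1, night 2 #3), Static (night 1 #3, night 2 #4), Ember (night 1 #5, night 2 #6) gives a common subsequence of length 3. Since dp[5][6] = 3, nothing longer is possible.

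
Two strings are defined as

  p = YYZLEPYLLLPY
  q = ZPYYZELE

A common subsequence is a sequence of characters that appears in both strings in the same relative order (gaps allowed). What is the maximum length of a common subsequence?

5

Match Y [1,3]; then Y [2,4]; then Z [3,5]; then L [4,7]; then E [5,8] — 5 characters in the same relative order in both, and the DP table's final entry dp[12][8] is also 5, so no common subsequence is longer.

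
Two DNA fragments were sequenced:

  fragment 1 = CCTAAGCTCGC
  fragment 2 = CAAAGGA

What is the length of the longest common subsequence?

Pick C at fragment 1[1]=fragment 2[1], A at fragment 1[4]=fragment 2[3], A at fragment 1[5]=fragment 2[4], G at fragment 1[6]=fragment 2[5], G at fragment 1[10]=fragment 2[6]; all 5 bases appear in both, in order. Since dp[11][7] = 5, nothing longer is possible.

5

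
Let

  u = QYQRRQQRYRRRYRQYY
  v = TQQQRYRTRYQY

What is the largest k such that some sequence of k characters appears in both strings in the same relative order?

10

Taking Q (u #3, v #2) → Q (u #6, v #3) → Q (u #7, v #4) → R (u #8, v #5) → Y (u #9, v #6) → R (u #10, v #7) → R (u #12, v #9) → Y (u #13, v #10) → Q (u #15, v #11) → Y (u #17, v #12) gives a common subsequence of length 10, and the DP table's final entry dp[17][12] is also 10, so no common subsequence is longer.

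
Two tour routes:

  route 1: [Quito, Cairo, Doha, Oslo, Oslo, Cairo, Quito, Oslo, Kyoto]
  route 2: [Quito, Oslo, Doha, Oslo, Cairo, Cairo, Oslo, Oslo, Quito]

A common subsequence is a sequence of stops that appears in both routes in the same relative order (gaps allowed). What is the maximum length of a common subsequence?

One common subsequence of length 5: Quito at route 1[1]=route 2[1] → Cairo at route 1[2]=route 2[6] → Oslo at route 1[4]=route 2[7] → Oslo at route 1[5]=route 2[8] → Quito at route 1[7]=route 2[9]. dp[9][9] = 5 confirms this is the maximum.

5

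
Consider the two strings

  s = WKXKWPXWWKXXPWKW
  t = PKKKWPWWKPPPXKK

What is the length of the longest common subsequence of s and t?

9

One common subsequence of length 9: K [2,3]; then K [4,4]; then W [5,5]; then P [6,6]; then W [8,7]; then W [9,8]; then K [10,9]; then X [11,13]; then K [15,15]. The LCS DP gives dp[16][15] = 9, so this is optimal.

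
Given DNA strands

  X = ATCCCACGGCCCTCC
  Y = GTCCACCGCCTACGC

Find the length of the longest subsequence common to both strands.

Taking T at X[2]=Y[2], C at X[3]=Y[3], C at X[4]=Y[4], C at X[5]=Y[6], C at X[7]=Y[7], G at X[9]=Y[8], C at X[11]=Y[9], C at X[12]=Y[10], T at X[13]=Y[11], C at X[14]=Y[13], C at X[15]=Y[15] gives a common subsequence of length 11. dp[15][15] = 11 confirms this is the maximum.

11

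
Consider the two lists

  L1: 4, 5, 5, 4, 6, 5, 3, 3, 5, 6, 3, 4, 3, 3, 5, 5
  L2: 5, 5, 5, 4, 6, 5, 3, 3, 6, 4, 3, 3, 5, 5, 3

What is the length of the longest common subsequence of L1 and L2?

13

Match 5 (L1 #2, L2 #2); then 5 (L1 #3, L2 #3); then 4 (L1 #4, L2 #4); then 6 (L1 #5, L2 #5); then 5 (L1 #6, L2 #6); then 3 (L1 #7, L2 #7); then 3 (L1 #8, L2 #8); then 6 (L1 #10, L2 #9); then 4 (L1 #12, L2 #10); then 3 (L1 #13, L2 #11); then 3 (L1 #14, L2 #12); then 5 (L1 #15, L2 #13); then 5 (L1 #16, L2 #14) — 13 values in the same relative order in both. Since dp[16][15] = 13, nothing longer is possible.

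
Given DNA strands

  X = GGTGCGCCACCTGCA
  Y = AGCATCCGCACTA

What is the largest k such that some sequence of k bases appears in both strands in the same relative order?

Match G [1,2], T [3,5], C [5,7], G [6,8], C [8,9], A [9,10], C [11,11], T [12,12], A [15,13] — 9 bases in the same relative order in both. The LCS DP gives dp[15][13] = 9, so this is optimal.

9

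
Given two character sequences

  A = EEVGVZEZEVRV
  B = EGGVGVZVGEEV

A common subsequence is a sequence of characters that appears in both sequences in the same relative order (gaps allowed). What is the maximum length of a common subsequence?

Pick E [1,1], then V [3,4], then G [4,5], then V [5,6], then Z [6,7], then E [7,10], then E [9,11], then V [12,12]; all 8 characters appear in both, in order. dp[12][12] = 8 confirms this is the maximum.

8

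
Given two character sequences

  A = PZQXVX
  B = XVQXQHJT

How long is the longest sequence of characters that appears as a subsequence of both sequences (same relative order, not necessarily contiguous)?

3

Pick X [4,1]; then V [5,2]; then X [6,4]; all 3 characters appear in both, in order, and the DP table's final entry dp[6][8] is also 3, so no common subsequence is longer.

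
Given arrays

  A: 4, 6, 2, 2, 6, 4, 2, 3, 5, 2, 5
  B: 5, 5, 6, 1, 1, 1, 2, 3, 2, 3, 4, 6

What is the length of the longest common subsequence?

4

One common subsequence of length 4: 6 at A[2]=B[3], then 2 at A[3]=B[7], then 2 at A[4]=B[9], then 6 at A[5]=B[12]. The LCS DP gives dp[11][12] = 4, so this is optimal.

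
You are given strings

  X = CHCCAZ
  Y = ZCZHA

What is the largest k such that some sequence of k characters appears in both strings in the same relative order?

3

Pick C (X #1, Y #2); then H (X #2, Y #4); then A (X #5, Y #5); all 3 characters appear in both, in order. The LCS DP gives dp[6][5] = 3, so this is optimal.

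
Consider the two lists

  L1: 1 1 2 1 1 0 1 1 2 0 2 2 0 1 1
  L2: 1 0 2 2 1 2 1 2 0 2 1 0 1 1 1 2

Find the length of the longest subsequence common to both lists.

10

Pick 1 at L1[1]=L2[1], 1 at L1[2]=L2[5], 2 at L1[3]=L2[6], 1 at L1[8]=L2[7], 2 at L1[9]=L2[8], 0 at L1[10]=L2[9], 2 at L1[11]=L2[10], 0 at L1[13]=L2[12], 1 at L1[14]=L2[14], 1 at L1[15]=L2[15]; all 10 values appear in both, in order. dp[15][16] = 10 confirms this is the maximum.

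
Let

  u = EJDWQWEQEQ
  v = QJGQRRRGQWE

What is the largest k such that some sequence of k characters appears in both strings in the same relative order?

4

One common subsequence of length 4: J (u #2, v #2) → Q (u #5, v #9) → W (u #6, v #10) → E (u #9, v #11). The LCS DP gives dp[10][11] = 4, so this is optimal.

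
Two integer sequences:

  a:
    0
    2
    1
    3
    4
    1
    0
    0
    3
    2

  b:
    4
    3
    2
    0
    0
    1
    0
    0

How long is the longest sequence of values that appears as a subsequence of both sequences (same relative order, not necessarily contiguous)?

4

Match 0 (a #1, b #5), 1 (a #6, b #6), 0 (a #7, b #7), 0 (a #8, b #8) — 4 values in the same relative order in both, and the DP table's final entry dp[10][8] is also 4, so no common subsequence is longer.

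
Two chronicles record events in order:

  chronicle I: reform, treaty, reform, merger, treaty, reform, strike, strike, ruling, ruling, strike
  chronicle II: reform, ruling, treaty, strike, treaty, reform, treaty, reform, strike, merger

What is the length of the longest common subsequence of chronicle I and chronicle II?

6

Taking reform (chronicle I #1, chronicle II #1); then treaty (chronicle I #2, chronicle II #5); then reform (chronicle I #3, chronicle II #6); then treaty (chronicle I #5, chronicle II #7); then reform (chronicle I #6, chronicle II #8); then strike (chronicle I #7, chronicle II #9) gives a common subsequence of length 6. Since dp[11][10] = 6, nothing longer is possible.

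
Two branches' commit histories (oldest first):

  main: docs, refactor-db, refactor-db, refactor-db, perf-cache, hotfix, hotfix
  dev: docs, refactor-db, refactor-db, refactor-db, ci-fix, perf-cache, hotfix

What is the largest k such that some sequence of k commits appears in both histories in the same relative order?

Match docs [1,1], refactor-db [2,2], refactor-db [3,3], refactor-db [4,4], perf-cache [5,6], hotfix [7,7] — 6 commits in the same relative order in both, and the DP table's final entry dp[7][7] is also 6, so no common subsequence is longer.

6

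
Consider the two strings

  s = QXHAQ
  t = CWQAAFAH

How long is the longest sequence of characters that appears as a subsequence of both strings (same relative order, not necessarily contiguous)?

2

Let dp[i][j] be the LCS length of the first i characters of s and the first j characters of t. dp[i][j] = dp[i-1][j-1]+1 when the i-th and j-th characters match, else max(dp[i-1][j], dp[i][j-1]).
    ·  C  W  Q  A  A  F  A  H
 ·  0  0  0  0  0  0  0  0  0
 Q  0  0  0  1  1  1  1  1  1
 X  0  0  0  1  1  1  1  1  1
 H  0  0  0  1  1  1  1  1  2
 A  0  0  0  1  2  2  2  2  2
 Q  0  0  0  1  2  2  2  2  2
dp[5][8] = 2. One LCS (by backtracking along matches): QH.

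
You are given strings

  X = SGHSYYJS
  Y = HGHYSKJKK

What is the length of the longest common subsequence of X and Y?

4

Taking G [2,2], H [3,3], S [4,5], J [7,7] gives a common subsequence of length 4. dp[8][9] = 4 confirms this is the maximum.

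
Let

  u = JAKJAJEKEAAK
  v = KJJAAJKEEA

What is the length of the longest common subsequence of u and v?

7

Pick J [1,3]; then A [2,4]; then A [5,5]; then J [6,6]; then E [7,8]; then E [9,9]; then A [11,10]; all 7 characters appear in both, in order, and the DP table's final entry dp[12][10] is also 7, so no common subsequence is longer.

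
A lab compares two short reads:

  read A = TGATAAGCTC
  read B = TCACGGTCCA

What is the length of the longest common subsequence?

Let dp[i][j] be the LCS length of the first i bases of read A and the first j bases of read B. dp[i][j] = dp[i-1][j-1]+1 when the i-th and j-th bases match, else max(dp[i-1][j], dp[i][j-1]).
    ·  T  C  A  C  G  G  T  C  C  A
 ·  0  0  0  0  0  0  0  0  0  0  0
 T  0  1  1  1  1  1  1  1  1  1  1
 G  0  1  1  1  1  2  2  2  2  2  2
 A  0  1  1  2  2  2  2  2  2  2  3
 T  0  1  1  2  2  2  2  3  3  3  3
 A  0  1  1  2  2  2  2  3  3  3  4
 A  0  1  1  2  2  2  2  3  3  3  4
 G  0  1  1  2  2  3  3  3  3  3  4
 C  0  1  2  2  3  3  3  3  4  4  4
 T  0  1  2  2  3  3  3  4  4  4  4
 C  0  1  2  2  3  3  3  4  5  5  5
dp[10][10] = 5. One LCS (by backtracking along matches): TGTCC.

5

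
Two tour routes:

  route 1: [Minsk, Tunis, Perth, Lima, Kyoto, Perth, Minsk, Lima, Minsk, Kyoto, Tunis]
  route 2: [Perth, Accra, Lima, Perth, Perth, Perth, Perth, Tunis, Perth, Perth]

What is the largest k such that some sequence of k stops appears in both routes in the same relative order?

4

Match Perth [3,1], Lima [4,3], Perth [6,7], Tunis [11,8] — 4 stops in the same relative order in both. dp[11][10] = 4 confirms this is the maximum.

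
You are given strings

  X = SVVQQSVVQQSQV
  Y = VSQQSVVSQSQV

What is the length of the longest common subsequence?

Taking S (X #1, Y #2) → Q (X #4, Y #3) → Q (X #5, Y #4) → S (X #6, Y #5) → V (X #7, Y #6) → V (X #8, Y #7) → Q (X #10, Y #9) → S (X #11, Y #10) → Q (X #12, Y #11) → V (X #13, Y #12) gives a common subsequence of length 10. dp[13][12] = 10 confirms this is the maximum.

10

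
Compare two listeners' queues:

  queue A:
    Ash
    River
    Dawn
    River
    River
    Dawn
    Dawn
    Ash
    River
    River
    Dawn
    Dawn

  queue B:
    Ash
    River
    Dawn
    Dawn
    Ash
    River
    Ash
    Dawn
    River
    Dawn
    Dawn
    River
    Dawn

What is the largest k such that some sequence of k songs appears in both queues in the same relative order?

9

Match Ash at queue A[1]=queue B[1]; then River at queue A[2]=queue B[2]; then Dawn at queue A[3]=queue B[4]; then River at queue A[4]=queue B[6]; then River at queue A[5]=queue B[9]; then Dawn at queue A[6]=queue B[10]; then Dawn at queue A[7]=queue B[11]; then River at queue A[10]=queue B[12]; then Dawn at queue A[12]=queue B[13] — 9 songs in the same relative order in both. dp[12][13] = 9 confirms this is the maximum.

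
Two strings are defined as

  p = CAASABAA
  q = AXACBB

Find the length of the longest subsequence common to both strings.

3

Taking A at p[2]=q[1], A at p[3]=q[3], B at p[6]=q[6] gives a common subsequence of length 3. The LCS DP gives dp[8][6] = 3, so this is optimal.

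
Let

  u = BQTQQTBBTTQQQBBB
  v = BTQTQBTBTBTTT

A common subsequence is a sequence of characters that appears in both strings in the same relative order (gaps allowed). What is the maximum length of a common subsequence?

9

Taking B [1,1], then Q [2,3], then T [3,4], then Q [4,5], then T [6,7], then B [7,8], then B [8,10], then T [9,12], then T [10,13] gives a common subsequence of length 9. dp[16][13] = 9 confirms this is the maximum.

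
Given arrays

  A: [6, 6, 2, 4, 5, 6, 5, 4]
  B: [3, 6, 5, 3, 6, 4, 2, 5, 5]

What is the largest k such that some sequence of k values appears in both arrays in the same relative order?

5

One common subsequence of length 5: 6 [1,2]; then 6 [2,5]; then 2 [3,7]; then 5 [5,8]; then 5 [7,9]. The LCS DP gives dp[8][9] = 5, so this is optimal.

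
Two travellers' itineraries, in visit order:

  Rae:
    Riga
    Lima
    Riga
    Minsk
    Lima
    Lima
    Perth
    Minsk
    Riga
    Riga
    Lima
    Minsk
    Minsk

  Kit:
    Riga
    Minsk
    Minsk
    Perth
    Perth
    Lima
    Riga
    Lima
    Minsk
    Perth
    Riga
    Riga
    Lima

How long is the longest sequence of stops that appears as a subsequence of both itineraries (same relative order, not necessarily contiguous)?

8

Taking Riga at Rae[1]=Kit[1]; then Lima at Rae[2]=Kit[6]; then Riga at Rae[3]=Kit[7]; then Minsk at Rae[4]=Kit[9]; then Perth at Rae[7]=Kit[10]; then Riga at Rae[9]=Kit[11]; then Riga at Rae[10]=Kit[12]; then Lima at Rae[11]=Kit[13] gives a common subsequence of length 8. The LCS DP gives dp[13][13] = 8, so this is optimal.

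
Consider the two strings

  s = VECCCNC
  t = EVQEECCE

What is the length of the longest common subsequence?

Match V at s[1]=t[2], E at s[2]=t[5], C at s[3]=t[6], C at s[4]=t[7] — 4 characters in the same relative order in both. Since dp[7][8] = 4, nothing longer is possible.

4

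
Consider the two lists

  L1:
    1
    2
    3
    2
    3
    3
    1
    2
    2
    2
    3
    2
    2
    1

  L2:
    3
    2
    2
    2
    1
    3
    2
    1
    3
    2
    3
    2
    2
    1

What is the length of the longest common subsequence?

One common subsequence of length 9: 1 at L1[1]=L2[5], 3 at L1[3]=L2[6], 2 at L1[4]=L2[7], 3 at L1[6]=L2[9], 2 at L1[10]=L2[10], 3 at L1[11]=L2[11], 2 at L1[12]=L2[12], 2 at L1[13]=L2[13], 1 at L1[14]=L2[14]. Since dp[14][14] = 9, nothing longer is possible.

9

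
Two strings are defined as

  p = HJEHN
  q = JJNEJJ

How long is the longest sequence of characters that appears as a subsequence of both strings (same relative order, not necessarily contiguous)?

2

Let dp[i][j] be the LCS length of the first i characters of p and the first j characters of q. dp[i][j] = dp[i-1][j-1]+1 when the i-th and j-th characters match, else max(dp[i-1][j], dp[i][j-1]).
    ·  J  J  N  E  J  J
 ·  0  0  0  0  0  0  0
 H  0  0  0  0  0  0  0
 J  0  1  1  1  1  1  1
 E  0  1  1  1  2  2  2
 H  0  1  1  1  2  2  2
 N  0  1  1  2  2  2  2
dp[5][6] = 2. One LCS (by backtracking along matches): JE.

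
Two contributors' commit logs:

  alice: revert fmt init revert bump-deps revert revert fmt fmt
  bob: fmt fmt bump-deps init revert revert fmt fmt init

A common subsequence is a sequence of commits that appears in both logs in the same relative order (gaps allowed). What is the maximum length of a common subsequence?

6

Pick fmt (alice #2, bob #2), init (alice #3, bob #4), revert (alice #6, bob #5), revert (alice #7, bob #6), fmt (alice #8, bob #7), fmt (alice #9, bob #8); all 6 commits appear in both, in order, and the DP table's final entry dp[9][9] is also 6, so no common subsequence is longer.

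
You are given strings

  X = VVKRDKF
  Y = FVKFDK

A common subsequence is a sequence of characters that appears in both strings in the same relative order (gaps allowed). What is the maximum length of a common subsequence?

Let dp[i][j] be the LCS length of the first i characters of X and the first j characters of Y. dp[i][j] = dp[i-1][j-1]+1 when the i-th and j-th characters match, else max(dp[i-1][j], dp[i][j-1]).
    ·  F  V  K  F  D  K
 ·  0  0  0  0  0  0  0
 V  0  0  1  1  1  1  1
 V  0  0  1  1  1  1  1
 K  0  0  1  2  2  2  2
 R  0  0  1  2  2  2  2
 D  0  0  1  2  2  3  3
 K  0  0  1  2  2  3  4
 F  0  1  1  2  3  3  4
dp[7][6] = 4. One LCS (by backtracking along matches): VKDK.

4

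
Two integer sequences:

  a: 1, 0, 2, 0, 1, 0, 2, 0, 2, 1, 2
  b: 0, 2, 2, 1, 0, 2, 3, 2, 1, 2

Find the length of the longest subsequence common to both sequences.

Let dp[i][j] be the LCS length of the first i values of a and the first j values of b. dp[i][j] = dp[i-1][j-1]+1 when the i-th and j-th values match, else max(dp[i-1][j], dp[i][j-1]).
    ·  0  2  2  1  0  2  3  2  1  2
 ·  0  0  0  0  0  0  0  0  0  0  0
 1  0  0  0  0  1  1  1  1  1  1  1
 0  0  1  1  1  1  2  2  2  2  2  2
 2  0  1  2  2  2  2  3  3  3  3  3
 0  0  1  2  2  2  3  3  3  3  3  3
 1  0  1  2  2  3  3  3  3  3  4  4
 0  0  1  2  2  3  4  4  4  4  4  4
 2  0  1  2  3  3  4  5  5  5  5  5
 0  0  1  2  3  3  4  5  5  5  5  5
 2  0  1  2  3  3  4  5  5  6  6  6
 1  0  1  2  3  4  4  5  5  6  7  7
 2  0  1  2  3  4  4  5  5  6  7  8
dp[11][10] = 8. One LCS (by backtracking along matches): 0, 2, 1, 0, 2, 2, 1, 2.

8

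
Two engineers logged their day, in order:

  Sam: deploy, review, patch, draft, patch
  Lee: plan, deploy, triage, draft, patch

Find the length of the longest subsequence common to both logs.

3

Match deploy at Sam[1]=Lee[2], draft at Sam[4]=Lee[4], patch at Sam[5]=Lee[5] — 3 tasks in the same relative order in both. Since dp[5][5] = 3, nothing longer is possible.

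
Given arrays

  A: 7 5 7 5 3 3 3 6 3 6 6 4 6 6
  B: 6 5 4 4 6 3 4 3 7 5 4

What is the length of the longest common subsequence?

4

One common subsequence of length 4: 5 [2,2]; then 7 [3,9]; then 5 [4,10]; then 4 [12,11]. Since dp[14][11] = 4, nothing longer is possible.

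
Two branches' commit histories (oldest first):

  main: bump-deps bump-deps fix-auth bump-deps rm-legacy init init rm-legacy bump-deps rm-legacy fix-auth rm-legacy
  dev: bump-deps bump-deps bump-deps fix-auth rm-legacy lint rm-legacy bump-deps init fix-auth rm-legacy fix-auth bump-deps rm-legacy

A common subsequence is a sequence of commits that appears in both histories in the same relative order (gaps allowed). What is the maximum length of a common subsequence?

Match bump-deps (main #1, dev #2); then bump-deps (main #2, dev #3); then fix-auth (main #3, dev #4); then rm-legacy (main #5, dev #5); then rm-legacy (main #8, dev #7); then bump-deps (main #9, dev #8); then rm-legacy (main #10, dev #11); then fix-auth (main #11, dev #12); then rm-legacy (main #12, dev #14) — 9 commits in the same relative order in both. Since dp[12][14] = 9, nothing longer is possible.

9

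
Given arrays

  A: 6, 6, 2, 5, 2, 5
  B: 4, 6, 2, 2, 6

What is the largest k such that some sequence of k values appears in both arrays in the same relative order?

Match 6 at A[2]=B[2]; then 2 at A[3]=B[3]; then 2 at A[5]=B[4] — 3 values in the same relative order in both, and the DP table's final entry dp[6][5] is also 3, so no common subsequence is longer.

3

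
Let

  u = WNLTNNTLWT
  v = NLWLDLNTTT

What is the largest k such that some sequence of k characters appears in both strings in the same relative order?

Taking W (u #1, v #3), N (u #2, v #7), T (u #4, v #8), T (u #7, v #9), T (u #10, v #10) gives a common subsequence of length 5. The LCS DP gives dp[10][10] = 5, so this is optimal.

5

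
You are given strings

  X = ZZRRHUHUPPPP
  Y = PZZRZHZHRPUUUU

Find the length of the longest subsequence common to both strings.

6

Pick Z at X[1]=Y[2]; then Z at X[2]=Y[3]; then R at X[3]=Y[4]; then R at X[4]=Y[9]; then U at X[6]=Y[13]; then U at X[8]=Y[14]; all 6 characters appear in both, in order, and the DP table's final entry dp[12][14] is also 6, so no common subsequence is longer.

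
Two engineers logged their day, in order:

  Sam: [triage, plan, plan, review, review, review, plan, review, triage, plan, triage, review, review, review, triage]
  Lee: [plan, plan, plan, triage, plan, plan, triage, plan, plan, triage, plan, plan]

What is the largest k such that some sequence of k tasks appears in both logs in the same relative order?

One common subsequence of length 7: plan (Sam #2, Lee #1), then plan (Sam #3, Lee #2), then plan (Sam #7, Lee #3), then triage (Sam #9, Lee #4), then plan (Sam #10, Lee #6), then triage (Sam #11, Lee #7), then triage (Sam #15, Lee #10). dp[15][12] = 7 confirms this is the maximum.

7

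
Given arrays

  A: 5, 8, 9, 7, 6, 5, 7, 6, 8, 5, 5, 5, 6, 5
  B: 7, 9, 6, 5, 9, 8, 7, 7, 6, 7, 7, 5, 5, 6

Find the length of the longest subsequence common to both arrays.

8

Taking 5 (A #1, B #4), 8 (A #2, B #6), 7 (A #4, B #8), 6 (A #5, B #9), 7 (A #7, B #11), 5 (A #11, B #12), 5 (A #12, B #13), 6 (A #13, B #14) gives a common subsequence of length 8, and the DP table's final entry dp[14][14] is also 8, so no common subsequence is longer.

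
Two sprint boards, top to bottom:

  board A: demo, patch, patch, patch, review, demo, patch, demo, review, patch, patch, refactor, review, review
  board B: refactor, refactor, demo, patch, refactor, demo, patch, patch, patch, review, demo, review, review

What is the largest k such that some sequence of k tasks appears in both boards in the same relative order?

8

Pick demo (board A #1, board B #6) → patch (board A #2, board B #7) → patch (board A #3, board B #8) → patch (board A #4, board B #9) → review (board A #5, board B #10) → demo (board A #8, board B #11) → review (board A #13, board B #12) → review (board A #14, board B #13); all 8 tasks appear in both, in order. Since dp[14][13] = 8, nothing longer is possible.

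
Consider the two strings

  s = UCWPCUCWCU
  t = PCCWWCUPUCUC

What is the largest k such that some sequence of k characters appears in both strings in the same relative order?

6

One common subsequence of length 6: C (s #2, t #3), W (s #3, t #5), P (s #4, t #8), C (s #5, t #10), U (s #6, t #11), C (s #9, t #12). dp[10][12] = 6 confirms this is the maximum.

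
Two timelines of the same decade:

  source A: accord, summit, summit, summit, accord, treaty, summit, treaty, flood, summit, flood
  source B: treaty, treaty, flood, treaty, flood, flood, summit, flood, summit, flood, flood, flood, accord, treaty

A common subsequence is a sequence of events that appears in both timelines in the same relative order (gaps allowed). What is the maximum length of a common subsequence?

5

Taking treaty at source A[6]=source B[4] → summit at source A[7]=source B[7] → flood at source A[9]=source B[8] → summit at source A[10]=source B[9] → flood at source A[11]=source B[12] gives a common subsequence of length 5, and the DP table's final entry dp[11][14] is also 5, so no common subsequence is longer.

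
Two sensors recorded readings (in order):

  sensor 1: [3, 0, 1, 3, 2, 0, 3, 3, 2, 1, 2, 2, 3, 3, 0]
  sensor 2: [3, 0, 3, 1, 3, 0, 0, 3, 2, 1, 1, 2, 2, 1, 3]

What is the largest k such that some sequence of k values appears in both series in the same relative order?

One common subsequence of length 11: 3 at sensor 1[1]=sensor 2[1], then 0 at sensor 1[2]=sensor 2[2], then 1 at sensor 1[3]=sensor 2[4], then 3 at sensor 1[4]=sensor 2[5], then 0 at sensor 1[6]=sensor 2[7], then 3 at sensor 1[8]=sensor 2[8], then 2 at sensor 1[9]=sensor 2[9], then 1 at sensor 1[10]=sensor 2[11], then 2 at sensor 1[11]=sensor 2[12], then 2 at sensor 1[12]=sensor 2[13], then 3 at sensor 1[14]=sensor 2[15]. Since dp[15][15] = 11, nothing longer is possible.

11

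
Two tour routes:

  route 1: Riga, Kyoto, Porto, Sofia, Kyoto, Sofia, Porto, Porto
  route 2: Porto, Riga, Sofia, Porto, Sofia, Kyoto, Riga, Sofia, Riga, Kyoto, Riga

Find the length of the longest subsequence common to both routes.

One common subsequence of length 5: Riga [1,2], Porto [3,4], Sofia [4,5], Kyoto [5,6], Sofia [6,8]. The LCS DP gives dp[8][11] = 5, so this is optimal.

5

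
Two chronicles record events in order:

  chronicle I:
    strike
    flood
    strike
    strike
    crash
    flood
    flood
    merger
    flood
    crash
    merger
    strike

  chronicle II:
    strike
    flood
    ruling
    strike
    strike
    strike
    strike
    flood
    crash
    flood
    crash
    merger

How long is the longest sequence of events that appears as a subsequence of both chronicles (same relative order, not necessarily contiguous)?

Pick strike (chronicle I #1, chronicle II #1), then flood (chronicle I #2, chronicle II #2), then strike (chronicle I #3, chronicle II #6), then strike (chronicle I #4, chronicle II #7), then crash (chronicle I #5, chronicle II #9), then flood (chronicle I #9, chronicle II #10), then crash (chronicle I #10, chronicle II #11), then merger (chronicle I #11, chronicle II #12); all 8 events appear in both, in order. dp[12][12] = 8 confirms this is the maximum.

8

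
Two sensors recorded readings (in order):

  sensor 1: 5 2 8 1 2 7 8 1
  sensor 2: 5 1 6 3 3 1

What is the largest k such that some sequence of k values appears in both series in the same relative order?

Let dp[i][j] be the LCS length of the first i values of sensor 1 and the first j values of sensor 2. dp[i][j] = dp[i-1][j-1]+1 when the i-th and j-th values match, else max(dp[i-1][j], dp[i][j-1]).
    ·  5  1  6  3  3  1
 ·  0  0  0  0  0  0  0
 5  0  1  1  1  1  1  1
 2  0  1  1  1  1  1  1
 8  0  1  1  1  1  1  1
 1  0  1  2  2  2  2  2
 2  0  1  2  2  2  2  2
 7  0  1  2  2  2  2  2
 8  0  1  2  2  2  2  2
 1  0  1  2  2  2  2  3
dp[8][6] = 3. One LCS (by backtracking along matches): 5, 1, 1.

3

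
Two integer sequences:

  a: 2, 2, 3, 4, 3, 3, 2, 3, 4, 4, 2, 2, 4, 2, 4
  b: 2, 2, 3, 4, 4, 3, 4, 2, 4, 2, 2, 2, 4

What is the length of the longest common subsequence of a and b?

Taking 2 (a #1, b #1), then 2 (a #2, b #2), then 3 (a #3, b #3), then 4 (a #4, b #5), then 3 (a #5, b #6), then 2 (a #7, b #8), then 4 (a #10, b #9), then 2 (a #11, b #10), then 2 (a #12, b #11), then 2 (a #14, b #12), then 4 (a #15, b #13) gives a common subsequence of length 11, and the DP table's final entry dp[15][13] is also 11, so no common subsequence is longer.

11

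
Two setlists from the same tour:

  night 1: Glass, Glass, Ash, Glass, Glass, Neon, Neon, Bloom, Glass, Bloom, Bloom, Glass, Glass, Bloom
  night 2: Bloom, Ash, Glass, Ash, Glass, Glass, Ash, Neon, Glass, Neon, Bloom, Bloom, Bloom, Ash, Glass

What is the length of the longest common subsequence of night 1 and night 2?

10

One common subsequence of length 10: Glass at night 1[2]=night 2[3], then Ash at night 1[3]=night 2[4], then Glass at night 1[4]=night 2[5], then Glass at night 1[5]=night 2[6], then Neon at night 1[6]=night 2[8], then Neon at night 1[7]=night 2[10], then Bloom at night 1[8]=night 2[11], then Bloom at night 1[10]=night 2[12], then Bloom at night 1[11]=night 2[13], then Glass at night 1[13]=night 2[15], and the DP table's final entry dp[14][15] is also 10, so no common subsequence is longer.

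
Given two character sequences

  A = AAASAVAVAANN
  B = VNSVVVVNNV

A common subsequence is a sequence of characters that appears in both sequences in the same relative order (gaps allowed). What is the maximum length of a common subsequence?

Taking S (A #4, B #3) → V (A #6, B #6) → V (A #8, B #7) → N (A #11, B #8) → N (A #12, B #9) gives a common subsequence of length 5. Since dp[12][10] = 5, nothing longer is possible.

5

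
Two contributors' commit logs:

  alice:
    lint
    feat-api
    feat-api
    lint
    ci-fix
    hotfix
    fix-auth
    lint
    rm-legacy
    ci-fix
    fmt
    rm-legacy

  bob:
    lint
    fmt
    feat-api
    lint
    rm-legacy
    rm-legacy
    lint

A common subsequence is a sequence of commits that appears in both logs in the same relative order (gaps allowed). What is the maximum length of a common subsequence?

5

One common subsequence of length 5: lint at alice[1]=bob[1], then feat-api at alice[3]=bob[3], then lint at alice[8]=bob[4], then rm-legacy at alice[9]=bob[5], then rm-legacy at alice[12]=bob[6], and the DP table's final entry dp[12][7] is also 5, so no common subsequence is longer.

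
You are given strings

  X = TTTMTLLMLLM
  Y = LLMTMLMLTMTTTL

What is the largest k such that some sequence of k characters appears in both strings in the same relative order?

6

Pick T (X #3, Y #4), M (X #4, Y #5), L (X #6, Y #6), L (X #7, Y #8), M (X #8, Y #10), L (X #10, Y #14); all 6 characters appear in both, in order. The LCS DP gives dp[11][14] = 6, so this is optimal.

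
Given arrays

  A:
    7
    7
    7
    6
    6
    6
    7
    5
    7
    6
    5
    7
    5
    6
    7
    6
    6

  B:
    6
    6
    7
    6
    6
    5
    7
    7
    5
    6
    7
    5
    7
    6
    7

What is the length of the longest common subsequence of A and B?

One common subsequence of length 10: 7 [3,3]; then 6 [4,4]; then 6 [5,5]; then 7 [7,8]; then 5 [8,9]; then 7 [9,11]; then 5 [11,12]; then 7 [12,13]; then 6 [14,14]; then 7 [15,15], and the DP table's final entry dp[17][15] is also 10, so no common subsequence is longer.

10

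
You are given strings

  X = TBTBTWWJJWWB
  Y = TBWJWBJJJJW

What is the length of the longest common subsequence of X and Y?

7

Pick T (X #3, Y #1), B (X #4, Y #2), W (X #6, Y #3), W (X #7, Y #5), J (X #8, Y #9), J (X #9, Y #10), W (X #11, Y #11); all 7 characters appear in both, in order. dp[12][11] = 7 confirms this is the maximum.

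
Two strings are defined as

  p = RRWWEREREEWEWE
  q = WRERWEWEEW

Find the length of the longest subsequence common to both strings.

Pick W (p #4, q #1); then R (p #6, q #2); then E (p #7, q #3); then R (p #8, q #4); then E (p #9, q #6); then E (p #10, q #8); then E (p #12, q #9); then W (p #13, q #10); all 8 characters appear in both, in order, and the DP table's final entry dp[14][10] is also 8, so no common subsequence is longer.

8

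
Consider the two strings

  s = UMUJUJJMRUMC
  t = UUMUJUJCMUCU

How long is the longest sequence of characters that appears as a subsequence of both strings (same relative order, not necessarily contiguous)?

Let dp[i][j] be the LCS length of the first i characters of s and the first j characters of t. dp[i][j] = dp[i-1][j-1]+1 when the i-th and j-th characters match, else max(dp[i-1][j], dp[i][j-1]).
    ·  U  U  M  U  J  U  J  C  M  U  C  U
 ·  0  0  0  0  0  0  0  0  0  0  0  0  0
 U  0  1  1  1  1  1  1  1  1  1  1  1  1
 M  0  1  1  2  2  2  2  2  2  2  2  2  2
 U  0  1  2  2  3  3  3  3  3  3  3  3  3
 J  0  1  2  2  3  4  4  4  4  4  4  4  4
 U  0  1  2  2  3  4  5  5  5  5  5  5  5
 J  0  1  2  2  3  4  5  6  6  6  6  6  6
 J  0  1  2  2  3  4  5  6  6  6  6  6  6
 M  0  1  2  3  3  4  5  6  6  7  7  7  7
 R  0  1  2  3  3  4  5  6  6  7  7  7  7
 U  0  1  2  3  4  4  5  6  6  7  8  8  8
 M  0  1  2  3  4  4  5  6  6  7  8  8  8
 C  0  1  2  3  4  4  5  6  7  7  8  9  9
dp[12][12] = 9. One LCS (by backtracking along matches): UMUJUJMUC.

9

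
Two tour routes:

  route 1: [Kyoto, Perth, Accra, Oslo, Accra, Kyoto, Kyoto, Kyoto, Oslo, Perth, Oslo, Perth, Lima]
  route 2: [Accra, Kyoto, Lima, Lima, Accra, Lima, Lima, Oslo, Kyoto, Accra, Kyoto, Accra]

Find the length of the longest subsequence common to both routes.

5

Match Kyoto (route 1 #1, route 2 #2) → Accra (route 1 #3, route 2 #5) → Oslo (route 1 #4, route 2 #8) → Accra (route 1 #5, route 2 #10) → Kyoto (route 1 #6, route 2 #11) — 5 stops in the same relative order in both. Since dp[13][12] = 5, nothing longer is possible.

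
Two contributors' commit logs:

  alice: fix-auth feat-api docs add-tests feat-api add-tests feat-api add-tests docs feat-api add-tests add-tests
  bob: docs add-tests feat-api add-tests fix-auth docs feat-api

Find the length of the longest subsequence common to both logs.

Match docs at alice[3]=bob[1], add-tests at alice[4]=bob[2], feat-api at alice[5]=bob[3], add-tests at alice[6]=bob[4], docs at alice[9]=bob[6], feat-api at alice[10]=bob[7] — 6 commits in the same relative order in both. dp[12][7] = 6 confirms this is the maximum.

6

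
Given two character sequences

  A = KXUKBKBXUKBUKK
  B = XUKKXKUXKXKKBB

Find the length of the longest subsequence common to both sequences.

9

Match X [2,1], U [3,2], K [4,3], K [6,4], X [8,5], U [9,7], K [10,9], K [13,11], K [14,12] — 9 characters in the same relative order in both. The LCS DP gives dp[14][14] = 9, so this is optimal.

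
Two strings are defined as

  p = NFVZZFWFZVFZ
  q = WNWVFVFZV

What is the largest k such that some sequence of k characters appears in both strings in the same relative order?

One common subsequence of length 6: N (p #1, q #2), F (p #2, q #5), V (p #3, q #6), F (p #8, q #7), Z (p #9, q #8), V (p #10, q #9). dp[12][9] = 6 confirms this is the maximum.

6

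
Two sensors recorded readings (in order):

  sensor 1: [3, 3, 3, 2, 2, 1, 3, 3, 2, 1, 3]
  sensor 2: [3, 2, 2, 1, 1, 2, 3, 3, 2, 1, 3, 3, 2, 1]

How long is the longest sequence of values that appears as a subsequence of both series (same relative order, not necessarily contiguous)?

9

One common subsequence of length 9: 3 (sensor 1 #1, sensor 2 #1) → 3 (sensor 1 #2, sensor 2 #7) → 3 (sensor 1 #3, sensor 2 #8) → 2 (sensor 1 #5, sensor 2 #9) → 1 (sensor 1 #6, sensor 2 #10) → 3 (sensor 1 #7, sensor 2 #11) → 3 (sensor 1 #8, sensor 2 #12) → 2 (sensor 1 #9, sensor 2 #13) → 1 (sensor 1 #10, sensor 2 #14). The LCS DP gives dp[11][14] = 9, so this is optimal.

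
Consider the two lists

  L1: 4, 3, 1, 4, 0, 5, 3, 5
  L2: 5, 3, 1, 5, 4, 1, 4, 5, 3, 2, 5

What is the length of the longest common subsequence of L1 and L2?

6

Taking 4 at L1[1]=L2[5] → 1 at L1[3]=L2[6] → 4 at L1[4]=L2[7] → 5 at L1[6]=L2[8] → 3 at L1[7]=L2[9] → 5 at L1[8]=L2[11] gives a common subsequence of length 6. Since dp[8][11] = 6, nothing longer is possible.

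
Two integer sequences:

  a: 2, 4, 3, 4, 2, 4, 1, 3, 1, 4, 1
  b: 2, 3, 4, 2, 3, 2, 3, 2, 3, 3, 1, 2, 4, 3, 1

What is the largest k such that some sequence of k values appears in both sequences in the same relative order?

Pick 2 at a[1]=b[1], then 4 at a[2]=b[3], then 3 at a[3]=b[7], then 2 at a[5]=b[8], then 3 at a[8]=b[10], then 1 at a[9]=b[11], then 4 at a[10]=b[13], then 1 at a[11]=b[15]; all 8 values appear in both, in order, and the DP table's final entry dp[11][15] is also 8, so no common subsequence is longer.

8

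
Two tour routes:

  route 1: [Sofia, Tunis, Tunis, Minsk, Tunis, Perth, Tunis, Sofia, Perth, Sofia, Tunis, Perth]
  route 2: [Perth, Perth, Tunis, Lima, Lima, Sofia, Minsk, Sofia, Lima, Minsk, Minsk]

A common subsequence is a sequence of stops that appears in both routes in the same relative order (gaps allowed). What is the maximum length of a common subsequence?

4

One common subsequence of length 4: Perth at route 1[6]=route 2[2], then Tunis at route 1[7]=route 2[3], then Sofia at route 1[8]=route 2[6], then Sofia at route 1[10]=route 2[8], and the DP table's final entry dp[12][11] is also 4, so no common subsequence is longer.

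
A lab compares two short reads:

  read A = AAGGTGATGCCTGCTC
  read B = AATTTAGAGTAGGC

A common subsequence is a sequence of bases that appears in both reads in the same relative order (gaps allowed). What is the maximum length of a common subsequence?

9

Taking A [1,2]; then A [2,6]; then G [3,7]; then G [4,9]; then T [5,10]; then A [7,11]; then G [9,12]; then G [13,13]; then C [16,14] gives a common subsequence of length 9, and the DP table's final entry dp[16][14] is also 9, so no common subsequence is longer.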